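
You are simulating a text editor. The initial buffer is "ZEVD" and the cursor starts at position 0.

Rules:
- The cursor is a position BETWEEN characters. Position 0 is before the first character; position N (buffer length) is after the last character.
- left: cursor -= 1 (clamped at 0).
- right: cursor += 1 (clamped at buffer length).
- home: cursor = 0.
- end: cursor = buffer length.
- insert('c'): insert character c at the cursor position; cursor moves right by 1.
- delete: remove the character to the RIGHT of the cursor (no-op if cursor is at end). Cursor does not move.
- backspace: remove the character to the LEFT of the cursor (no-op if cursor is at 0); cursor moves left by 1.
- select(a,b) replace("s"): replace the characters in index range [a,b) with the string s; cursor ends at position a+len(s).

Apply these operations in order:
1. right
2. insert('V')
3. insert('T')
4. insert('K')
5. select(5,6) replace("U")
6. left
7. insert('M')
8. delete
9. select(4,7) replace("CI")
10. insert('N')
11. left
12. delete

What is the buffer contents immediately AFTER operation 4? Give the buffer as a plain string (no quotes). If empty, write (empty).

After op 1 (right): buf='ZEVD' cursor=1
After op 2 (insert('V')): buf='ZVEVD' cursor=2
After op 3 (insert('T')): buf='ZVTEVD' cursor=3
After op 4 (insert('K')): buf='ZVTKEVD' cursor=4

Answer: ZVTKEVD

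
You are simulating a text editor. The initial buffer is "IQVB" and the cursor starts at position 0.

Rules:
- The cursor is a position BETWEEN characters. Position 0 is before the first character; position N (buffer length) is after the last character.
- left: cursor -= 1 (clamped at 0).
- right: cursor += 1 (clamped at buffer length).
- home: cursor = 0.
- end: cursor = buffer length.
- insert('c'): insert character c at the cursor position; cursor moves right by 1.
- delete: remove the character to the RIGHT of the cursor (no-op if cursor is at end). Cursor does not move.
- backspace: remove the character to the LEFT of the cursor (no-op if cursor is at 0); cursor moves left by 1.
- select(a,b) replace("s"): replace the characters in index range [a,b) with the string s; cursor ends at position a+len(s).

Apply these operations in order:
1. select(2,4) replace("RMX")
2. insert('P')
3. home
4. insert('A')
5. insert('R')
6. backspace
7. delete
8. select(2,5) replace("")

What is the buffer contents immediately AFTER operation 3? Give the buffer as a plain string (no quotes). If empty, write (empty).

Answer: IQRMXP

Derivation:
After op 1 (select(2,4) replace("RMX")): buf='IQRMX' cursor=5
After op 2 (insert('P')): buf='IQRMXP' cursor=6
After op 3 (home): buf='IQRMXP' cursor=0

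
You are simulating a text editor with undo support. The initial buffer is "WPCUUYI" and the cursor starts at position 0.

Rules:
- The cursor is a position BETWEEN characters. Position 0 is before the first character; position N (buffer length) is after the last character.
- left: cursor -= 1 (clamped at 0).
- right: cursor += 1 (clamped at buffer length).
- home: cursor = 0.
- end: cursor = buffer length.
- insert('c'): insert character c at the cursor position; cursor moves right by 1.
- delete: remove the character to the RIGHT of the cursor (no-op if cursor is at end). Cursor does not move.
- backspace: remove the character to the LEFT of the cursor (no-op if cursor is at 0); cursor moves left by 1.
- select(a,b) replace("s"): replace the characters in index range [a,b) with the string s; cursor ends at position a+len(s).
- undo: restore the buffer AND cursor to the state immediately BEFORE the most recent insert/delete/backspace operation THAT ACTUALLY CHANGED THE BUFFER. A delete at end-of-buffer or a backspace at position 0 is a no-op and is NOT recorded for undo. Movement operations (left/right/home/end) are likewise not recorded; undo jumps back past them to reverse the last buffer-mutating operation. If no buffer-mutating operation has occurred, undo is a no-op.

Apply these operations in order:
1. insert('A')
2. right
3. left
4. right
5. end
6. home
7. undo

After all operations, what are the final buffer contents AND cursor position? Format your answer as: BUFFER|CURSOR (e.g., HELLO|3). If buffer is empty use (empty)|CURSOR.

Answer: WPCUUYI|0

Derivation:
After op 1 (insert('A')): buf='AWPCUUYI' cursor=1
After op 2 (right): buf='AWPCUUYI' cursor=2
After op 3 (left): buf='AWPCUUYI' cursor=1
After op 4 (right): buf='AWPCUUYI' cursor=2
After op 5 (end): buf='AWPCUUYI' cursor=8
After op 6 (home): buf='AWPCUUYI' cursor=0
After op 7 (undo): buf='WPCUUYI' cursor=0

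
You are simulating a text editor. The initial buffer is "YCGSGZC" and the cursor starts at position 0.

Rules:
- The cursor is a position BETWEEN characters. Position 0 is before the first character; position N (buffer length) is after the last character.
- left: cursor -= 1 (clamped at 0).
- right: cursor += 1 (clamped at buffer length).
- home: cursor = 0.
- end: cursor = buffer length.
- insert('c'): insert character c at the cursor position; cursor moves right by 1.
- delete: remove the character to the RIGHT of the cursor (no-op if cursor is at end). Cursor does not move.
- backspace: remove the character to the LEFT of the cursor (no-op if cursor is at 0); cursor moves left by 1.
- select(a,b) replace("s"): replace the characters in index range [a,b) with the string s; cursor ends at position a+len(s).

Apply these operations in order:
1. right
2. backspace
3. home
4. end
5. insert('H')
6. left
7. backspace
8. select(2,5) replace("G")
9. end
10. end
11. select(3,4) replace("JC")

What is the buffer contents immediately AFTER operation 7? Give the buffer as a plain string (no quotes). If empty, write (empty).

Answer: CGSGZH

Derivation:
After op 1 (right): buf='YCGSGZC' cursor=1
After op 2 (backspace): buf='CGSGZC' cursor=0
After op 3 (home): buf='CGSGZC' cursor=0
After op 4 (end): buf='CGSGZC' cursor=6
After op 5 (insert('H')): buf='CGSGZCH' cursor=7
After op 6 (left): buf='CGSGZCH' cursor=6
After op 7 (backspace): buf='CGSGZH' cursor=5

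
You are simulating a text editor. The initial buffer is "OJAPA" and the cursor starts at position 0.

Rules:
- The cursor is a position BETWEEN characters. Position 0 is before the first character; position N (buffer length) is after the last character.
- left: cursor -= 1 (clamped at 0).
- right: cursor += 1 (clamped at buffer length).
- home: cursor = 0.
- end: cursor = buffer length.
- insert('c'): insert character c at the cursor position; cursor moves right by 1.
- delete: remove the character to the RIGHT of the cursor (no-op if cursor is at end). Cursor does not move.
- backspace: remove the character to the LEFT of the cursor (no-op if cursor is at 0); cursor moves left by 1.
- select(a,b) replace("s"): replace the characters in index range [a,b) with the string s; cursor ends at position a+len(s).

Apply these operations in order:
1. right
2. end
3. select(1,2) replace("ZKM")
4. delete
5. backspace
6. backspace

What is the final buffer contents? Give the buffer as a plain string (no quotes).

Answer: OZPA

Derivation:
After op 1 (right): buf='OJAPA' cursor=1
After op 2 (end): buf='OJAPA' cursor=5
After op 3 (select(1,2) replace("ZKM")): buf='OZKMAPA' cursor=4
After op 4 (delete): buf='OZKMPA' cursor=4
After op 5 (backspace): buf='OZKPA' cursor=3
After op 6 (backspace): buf='OZPA' cursor=2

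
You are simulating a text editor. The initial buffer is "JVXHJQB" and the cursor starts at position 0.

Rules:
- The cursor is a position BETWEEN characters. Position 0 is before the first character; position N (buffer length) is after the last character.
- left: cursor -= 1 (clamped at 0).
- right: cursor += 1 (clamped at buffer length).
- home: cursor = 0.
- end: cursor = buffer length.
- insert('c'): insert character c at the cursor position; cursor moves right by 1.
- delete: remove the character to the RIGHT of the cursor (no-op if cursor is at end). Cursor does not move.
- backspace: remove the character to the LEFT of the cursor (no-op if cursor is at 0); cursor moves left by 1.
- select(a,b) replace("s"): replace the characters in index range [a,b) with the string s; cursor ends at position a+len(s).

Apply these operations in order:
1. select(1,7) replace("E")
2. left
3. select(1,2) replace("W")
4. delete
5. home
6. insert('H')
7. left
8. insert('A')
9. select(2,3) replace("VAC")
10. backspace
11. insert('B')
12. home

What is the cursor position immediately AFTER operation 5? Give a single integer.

After op 1 (select(1,7) replace("E")): buf='JE' cursor=2
After op 2 (left): buf='JE' cursor=1
After op 3 (select(1,2) replace("W")): buf='JW' cursor=2
After op 4 (delete): buf='JW' cursor=2
After op 5 (home): buf='JW' cursor=0

Answer: 0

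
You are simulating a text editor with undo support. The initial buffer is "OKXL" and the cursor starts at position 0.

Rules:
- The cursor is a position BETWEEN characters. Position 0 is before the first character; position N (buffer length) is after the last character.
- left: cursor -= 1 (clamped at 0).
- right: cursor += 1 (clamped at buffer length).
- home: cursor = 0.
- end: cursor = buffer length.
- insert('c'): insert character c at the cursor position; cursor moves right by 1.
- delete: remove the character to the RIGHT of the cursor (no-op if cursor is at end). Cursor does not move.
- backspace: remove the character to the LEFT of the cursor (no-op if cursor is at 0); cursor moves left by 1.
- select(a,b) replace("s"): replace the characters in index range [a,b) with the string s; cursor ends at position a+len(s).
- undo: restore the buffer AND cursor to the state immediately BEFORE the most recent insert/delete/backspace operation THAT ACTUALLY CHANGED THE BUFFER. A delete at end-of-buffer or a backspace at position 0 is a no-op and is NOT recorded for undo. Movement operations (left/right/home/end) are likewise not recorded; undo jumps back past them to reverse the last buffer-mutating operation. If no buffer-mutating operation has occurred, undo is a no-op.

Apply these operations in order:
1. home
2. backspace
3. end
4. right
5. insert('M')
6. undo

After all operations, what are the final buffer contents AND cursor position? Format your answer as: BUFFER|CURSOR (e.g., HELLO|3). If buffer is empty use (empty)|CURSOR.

After op 1 (home): buf='OKXL' cursor=0
After op 2 (backspace): buf='OKXL' cursor=0
After op 3 (end): buf='OKXL' cursor=4
After op 4 (right): buf='OKXL' cursor=4
After op 5 (insert('M')): buf='OKXLM' cursor=5
After op 6 (undo): buf='OKXL' cursor=4

Answer: OKXL|4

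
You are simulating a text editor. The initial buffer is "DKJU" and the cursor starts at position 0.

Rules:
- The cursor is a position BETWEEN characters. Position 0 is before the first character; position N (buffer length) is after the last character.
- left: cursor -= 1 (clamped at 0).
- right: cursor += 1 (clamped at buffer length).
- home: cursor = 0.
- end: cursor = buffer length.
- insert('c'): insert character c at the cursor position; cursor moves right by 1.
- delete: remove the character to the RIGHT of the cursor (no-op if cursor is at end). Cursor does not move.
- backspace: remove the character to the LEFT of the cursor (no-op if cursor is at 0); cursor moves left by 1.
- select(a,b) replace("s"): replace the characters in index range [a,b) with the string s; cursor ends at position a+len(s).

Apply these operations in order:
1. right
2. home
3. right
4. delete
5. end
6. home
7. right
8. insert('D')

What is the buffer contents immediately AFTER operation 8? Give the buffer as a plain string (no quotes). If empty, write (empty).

After op 1 (right): buf='DKJU' cursor=1
After op 2 (home): buf='DKJU' cursor=0
After op 3 (right): buf='DKJU' cursor=1
After op 4 (delete): buf='DJU' cursor=1
After op 5 (end): buf='DJU' cursor=3
After op 6 (home): buf='DJU' cursor=0
After op 7 (right): buf='DJU' cursor=1
After op 8 (insert('D')): buf='DDJU' cursor=2

Answer: DDJU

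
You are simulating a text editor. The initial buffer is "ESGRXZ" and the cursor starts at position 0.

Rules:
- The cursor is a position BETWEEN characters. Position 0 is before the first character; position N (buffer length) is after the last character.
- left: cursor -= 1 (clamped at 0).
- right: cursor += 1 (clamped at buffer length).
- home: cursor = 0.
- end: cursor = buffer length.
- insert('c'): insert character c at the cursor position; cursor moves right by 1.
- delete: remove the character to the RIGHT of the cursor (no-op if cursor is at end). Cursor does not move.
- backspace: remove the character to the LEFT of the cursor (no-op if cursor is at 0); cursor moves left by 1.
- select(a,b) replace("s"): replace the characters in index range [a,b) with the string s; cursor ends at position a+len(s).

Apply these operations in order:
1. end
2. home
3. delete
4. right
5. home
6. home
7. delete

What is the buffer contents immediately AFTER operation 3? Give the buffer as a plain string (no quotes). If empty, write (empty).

Answer: SGRXZ

Derivation:
After op 1 (end): buf='ESGRXZ' cursor=6
After op 2 (home): buf='ESGRXZ' cursor=0
After op 3 (delete): buf='SGRXZ' cursor=0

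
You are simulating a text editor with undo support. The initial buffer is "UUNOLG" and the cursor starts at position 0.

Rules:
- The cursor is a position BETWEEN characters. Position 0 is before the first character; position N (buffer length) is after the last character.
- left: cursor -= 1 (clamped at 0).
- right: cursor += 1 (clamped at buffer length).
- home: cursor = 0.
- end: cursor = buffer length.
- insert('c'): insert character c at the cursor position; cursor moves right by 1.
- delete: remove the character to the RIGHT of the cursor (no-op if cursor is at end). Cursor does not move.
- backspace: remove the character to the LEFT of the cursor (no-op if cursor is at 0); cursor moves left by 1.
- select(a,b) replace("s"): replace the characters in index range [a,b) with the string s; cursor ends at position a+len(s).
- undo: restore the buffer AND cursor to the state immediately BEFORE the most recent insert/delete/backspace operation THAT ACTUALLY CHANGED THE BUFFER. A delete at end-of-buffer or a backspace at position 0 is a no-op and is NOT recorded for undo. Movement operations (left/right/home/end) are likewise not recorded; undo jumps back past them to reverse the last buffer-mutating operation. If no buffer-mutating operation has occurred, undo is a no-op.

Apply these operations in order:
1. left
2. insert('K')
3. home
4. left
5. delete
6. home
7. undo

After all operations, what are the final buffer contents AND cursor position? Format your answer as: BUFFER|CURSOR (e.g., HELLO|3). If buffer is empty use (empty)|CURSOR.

After op 1 (left): buf='UUNOLG' cursor=0
After op 2 (insert('K')): buf='KUUNOLG' cursor=1
After op 3 (home): buf='KUUNOLG' cursor=0
After op 4 (left): buf='KUUNOLG' cursor=0
After op 5 (delete): buf='UUNOLG' cursor=0
After op 6 (home): buf='UUNOLG' cursor=0
After op 7 (undo): buf='KUUNOLG' cursor=0

Answer: KUUNOLG|0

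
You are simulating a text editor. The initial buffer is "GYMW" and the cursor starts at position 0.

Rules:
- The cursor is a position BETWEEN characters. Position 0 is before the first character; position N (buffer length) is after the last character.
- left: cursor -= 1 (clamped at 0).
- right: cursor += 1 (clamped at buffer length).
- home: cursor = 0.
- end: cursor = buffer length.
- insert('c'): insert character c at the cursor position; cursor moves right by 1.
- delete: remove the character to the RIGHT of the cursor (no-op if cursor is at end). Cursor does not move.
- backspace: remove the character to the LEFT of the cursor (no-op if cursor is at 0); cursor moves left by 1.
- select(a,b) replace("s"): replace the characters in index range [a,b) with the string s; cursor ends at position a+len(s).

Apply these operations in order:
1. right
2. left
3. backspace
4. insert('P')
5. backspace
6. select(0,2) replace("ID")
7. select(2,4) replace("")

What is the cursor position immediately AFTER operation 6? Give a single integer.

After op 1 (right): buf='GYMW' cursor=1
After op 2 (left): buf='GYMW' cursor=0
After op 3 (backspace): buf='GYMW' cursor=0
After op 4 (insert('P')): buf='PGYMW' cursor=1
After op 5 (backspace): buf='GYMW' cursor=0
After op 6 (select(0,2) replace("ID")): buf='IDMW' cursor=2

Answer: 2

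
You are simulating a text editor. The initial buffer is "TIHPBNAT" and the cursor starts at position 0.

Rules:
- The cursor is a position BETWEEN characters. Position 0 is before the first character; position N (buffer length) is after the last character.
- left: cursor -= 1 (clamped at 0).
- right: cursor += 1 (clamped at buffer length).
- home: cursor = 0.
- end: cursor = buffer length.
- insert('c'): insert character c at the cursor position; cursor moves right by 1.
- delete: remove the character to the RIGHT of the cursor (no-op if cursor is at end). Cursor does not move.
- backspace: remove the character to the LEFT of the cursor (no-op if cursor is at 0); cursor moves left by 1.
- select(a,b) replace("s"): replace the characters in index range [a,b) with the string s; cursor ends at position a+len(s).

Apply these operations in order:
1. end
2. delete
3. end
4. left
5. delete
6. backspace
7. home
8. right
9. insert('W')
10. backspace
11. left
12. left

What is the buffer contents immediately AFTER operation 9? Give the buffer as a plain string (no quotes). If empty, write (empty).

Answer: TWIHPBN

Derivation:
After op 1 (end): buf='TIHPBNAT' cursor=8
After op 2 (delete): buf='TIHPBNAT' cursor=8
After op 3 (end): buf='TIHPBNAT' cursor=8
After op 4 (left): buf='TIHPBNAT' cursor=7
After op 5 (delete): buf='TIHPBNA' cursor=7
After op 6 (backspace): buf='TIHPBN' cursor=6
After op 7 (home): buf='TIHPBN' cursor=0
After op 8 (right): buf='TIHPBN' cursor=1
After op 9 (insert('W')): buf='TWIHPBN' cursor=2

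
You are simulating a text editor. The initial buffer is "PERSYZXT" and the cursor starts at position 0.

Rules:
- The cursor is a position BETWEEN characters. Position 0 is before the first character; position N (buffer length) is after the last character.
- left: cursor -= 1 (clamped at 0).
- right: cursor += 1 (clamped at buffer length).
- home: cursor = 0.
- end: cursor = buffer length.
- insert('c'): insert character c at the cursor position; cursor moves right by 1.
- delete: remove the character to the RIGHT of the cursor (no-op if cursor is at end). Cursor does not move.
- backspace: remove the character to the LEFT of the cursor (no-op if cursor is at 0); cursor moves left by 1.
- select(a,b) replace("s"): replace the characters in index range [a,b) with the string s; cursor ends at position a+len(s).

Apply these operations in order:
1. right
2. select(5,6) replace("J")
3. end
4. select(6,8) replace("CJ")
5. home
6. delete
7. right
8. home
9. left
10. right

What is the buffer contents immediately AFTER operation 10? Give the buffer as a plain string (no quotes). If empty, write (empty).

After op 1 (right): buf='PERSYZXT' cursor=1
After op 2 (select(5,6) replace("J")): buf='PERSYJXT' cursor=6
After op 3 (end): buf='PERSYJXT' cursor=8
After op 4 (select(6,8) replace("CJ")): buf='PERSYJCJ' cursor=8
After op 5 (home): buf='PERSYJCJ' cursor=0
After op 6 (delete): buf='ERSYJCJ' cursor=0
After op 7 (right): buf='ERSYJCJ' cursor=1
After op 8 (home): buf='ERSYJCJ' cursor=0
After op 9 (left): buf='ERSYJCJ' cursor=0
After op 10 (right): buf='ERSYJCJ' cursor=1

Answer: ERSYJCJ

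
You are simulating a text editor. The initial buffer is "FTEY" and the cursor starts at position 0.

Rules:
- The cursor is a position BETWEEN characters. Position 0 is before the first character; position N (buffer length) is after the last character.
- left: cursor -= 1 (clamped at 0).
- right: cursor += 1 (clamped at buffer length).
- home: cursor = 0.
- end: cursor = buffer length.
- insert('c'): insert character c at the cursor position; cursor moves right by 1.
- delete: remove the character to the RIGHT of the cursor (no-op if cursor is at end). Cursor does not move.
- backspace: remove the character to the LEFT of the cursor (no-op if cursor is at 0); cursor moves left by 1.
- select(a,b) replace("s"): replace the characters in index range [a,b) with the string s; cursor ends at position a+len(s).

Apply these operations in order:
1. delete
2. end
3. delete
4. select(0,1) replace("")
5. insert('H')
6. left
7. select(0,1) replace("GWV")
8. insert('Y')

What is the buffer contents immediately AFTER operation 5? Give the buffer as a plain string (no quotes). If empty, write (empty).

Answer: HEY

Derivation:
After op 1 (delete): buf='TEY' cursor=0
After op 2 (end): buf='TEY' cursor=3
After op 3 (delete): buf='TEY' cursor=3
After op 4 (select(0,1) replace("")): buf='EY' cursor=0
After op 5 (insert('H')): buf='HEY' cursor=1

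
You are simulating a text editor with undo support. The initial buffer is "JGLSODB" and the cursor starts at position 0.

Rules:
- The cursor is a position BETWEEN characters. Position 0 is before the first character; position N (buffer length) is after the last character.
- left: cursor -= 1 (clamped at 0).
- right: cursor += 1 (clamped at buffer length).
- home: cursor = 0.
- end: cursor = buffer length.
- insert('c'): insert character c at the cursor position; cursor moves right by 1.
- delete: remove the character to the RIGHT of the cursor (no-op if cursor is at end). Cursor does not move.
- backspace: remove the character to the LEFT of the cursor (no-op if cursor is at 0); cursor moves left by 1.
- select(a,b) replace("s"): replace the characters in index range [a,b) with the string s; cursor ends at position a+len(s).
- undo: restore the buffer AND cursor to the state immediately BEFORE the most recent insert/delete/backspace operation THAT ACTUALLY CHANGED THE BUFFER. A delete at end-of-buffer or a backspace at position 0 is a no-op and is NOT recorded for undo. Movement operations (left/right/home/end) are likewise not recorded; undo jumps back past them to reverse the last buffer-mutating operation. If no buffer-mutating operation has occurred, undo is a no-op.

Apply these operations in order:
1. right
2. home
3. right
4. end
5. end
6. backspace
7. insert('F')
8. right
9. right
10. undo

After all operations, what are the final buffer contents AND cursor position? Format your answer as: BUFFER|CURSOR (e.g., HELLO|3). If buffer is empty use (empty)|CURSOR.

After op 1 (right): buf='JGLSODB' cursor=1
After op 2 (home): buf='JGLSODB' cursor=0
After op 3 (right): buf='JGLSODB' cursor=1
After op 4 (end): buf='JGLSODB' cursor=7
After op 5 (end): buf='JGLSODB' cursor=7
After op 6 (backspace): buf='JGLSOD' cursor=6
After op 7 (insert('F')): buf='JGLSODF' cursor=7
After op 8 (right): buf='JGLSODF' cursor=7
After op 9 (right): buf='JGLSODF' cursor=7
After op 10 (undo): buf='JGLSOD' cursor=6

Answer: JGLSOD|6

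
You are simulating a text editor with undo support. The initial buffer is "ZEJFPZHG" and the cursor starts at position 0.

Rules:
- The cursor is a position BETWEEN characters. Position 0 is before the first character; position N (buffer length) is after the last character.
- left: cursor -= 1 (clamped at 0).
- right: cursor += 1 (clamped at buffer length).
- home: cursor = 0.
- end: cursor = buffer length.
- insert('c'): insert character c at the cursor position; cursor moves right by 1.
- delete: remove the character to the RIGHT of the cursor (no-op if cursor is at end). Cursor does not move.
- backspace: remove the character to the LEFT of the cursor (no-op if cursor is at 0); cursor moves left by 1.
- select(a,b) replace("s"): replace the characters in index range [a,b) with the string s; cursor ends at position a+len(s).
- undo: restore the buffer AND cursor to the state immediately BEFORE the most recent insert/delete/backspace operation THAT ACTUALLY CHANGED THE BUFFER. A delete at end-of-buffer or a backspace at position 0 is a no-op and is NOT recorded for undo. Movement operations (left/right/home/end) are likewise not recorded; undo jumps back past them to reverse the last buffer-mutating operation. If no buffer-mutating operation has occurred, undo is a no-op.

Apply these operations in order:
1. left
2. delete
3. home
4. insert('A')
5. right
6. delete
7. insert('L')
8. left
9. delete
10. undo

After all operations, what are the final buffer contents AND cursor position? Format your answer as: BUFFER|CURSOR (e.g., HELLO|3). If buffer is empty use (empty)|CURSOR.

After op 1 (left): buf='ZEJFPZHG' cursor=0
After op 2 (delete): buf='EJFPZHG' cursor=0
After op 3 (home): buf='EJFPZHG' cursor=0
After op 4 (insert('A')): buf='AEJFPZHG' cursor=1
After op 5 (right): buf='AEJFPZHG' cursor=2
After op 6 (delete): buf='AEFPZHG' cursor=2
After op 7 (insert('L')): buf='AELFPZHG' cursor=3
After op 8 (left): buf='AELFPZHG' cursor=2
After op 9 (delete): buf='AEFPZHG' cursor=2
After op 10 (undo): buf='AELFPZHG' cursor=2

Answer: AELFPZHG|2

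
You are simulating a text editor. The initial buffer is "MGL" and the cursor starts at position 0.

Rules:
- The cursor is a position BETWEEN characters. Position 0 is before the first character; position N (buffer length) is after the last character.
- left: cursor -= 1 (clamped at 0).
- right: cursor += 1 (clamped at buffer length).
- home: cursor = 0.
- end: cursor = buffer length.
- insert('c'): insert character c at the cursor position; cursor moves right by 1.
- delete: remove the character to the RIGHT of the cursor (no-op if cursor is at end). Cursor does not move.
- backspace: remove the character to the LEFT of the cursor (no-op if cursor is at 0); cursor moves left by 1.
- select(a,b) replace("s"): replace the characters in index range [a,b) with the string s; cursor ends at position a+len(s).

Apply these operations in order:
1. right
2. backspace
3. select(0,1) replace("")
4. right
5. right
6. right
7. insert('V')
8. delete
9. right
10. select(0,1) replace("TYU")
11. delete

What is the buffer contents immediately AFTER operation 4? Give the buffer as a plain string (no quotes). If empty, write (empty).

After op 1 (right): buf='MGL' cursor=1
After op 2 (backspace): buf='GL' cursor=0
After op 3 (select(0,1) replace("")): buf='L' cursor=0
After op 4 (right): buf='L' cursor=1

Answer: L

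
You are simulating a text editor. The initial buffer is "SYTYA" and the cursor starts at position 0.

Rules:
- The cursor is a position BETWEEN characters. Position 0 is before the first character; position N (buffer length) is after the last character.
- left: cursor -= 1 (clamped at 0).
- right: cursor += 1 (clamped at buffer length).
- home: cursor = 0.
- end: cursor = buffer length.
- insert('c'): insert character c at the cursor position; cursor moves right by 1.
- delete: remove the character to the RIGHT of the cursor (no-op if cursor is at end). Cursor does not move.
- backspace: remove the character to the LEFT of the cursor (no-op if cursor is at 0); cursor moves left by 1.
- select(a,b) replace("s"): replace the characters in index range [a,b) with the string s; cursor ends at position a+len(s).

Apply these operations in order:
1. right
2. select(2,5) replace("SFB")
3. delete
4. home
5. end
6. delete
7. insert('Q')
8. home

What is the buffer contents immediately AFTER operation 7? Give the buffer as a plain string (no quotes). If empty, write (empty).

After op 1 (right): buf='SYTYA' cursor=1
After op 2 (select(2,5) replace("SFB")): buf='SYSFB' cursor=5
After op 3 (delete): buf='SYSFB' cursor=5
After op 4 (home): buf='SYSFB' cursor=0
After op 5 (end): buf='SYSFB' cursor=5
After op 6 (delete): buf='SYSFB' cursor=5
After op 7 (insert('Q')): buf='SYSFBQ' cursor=6

Answer: SYSFBQ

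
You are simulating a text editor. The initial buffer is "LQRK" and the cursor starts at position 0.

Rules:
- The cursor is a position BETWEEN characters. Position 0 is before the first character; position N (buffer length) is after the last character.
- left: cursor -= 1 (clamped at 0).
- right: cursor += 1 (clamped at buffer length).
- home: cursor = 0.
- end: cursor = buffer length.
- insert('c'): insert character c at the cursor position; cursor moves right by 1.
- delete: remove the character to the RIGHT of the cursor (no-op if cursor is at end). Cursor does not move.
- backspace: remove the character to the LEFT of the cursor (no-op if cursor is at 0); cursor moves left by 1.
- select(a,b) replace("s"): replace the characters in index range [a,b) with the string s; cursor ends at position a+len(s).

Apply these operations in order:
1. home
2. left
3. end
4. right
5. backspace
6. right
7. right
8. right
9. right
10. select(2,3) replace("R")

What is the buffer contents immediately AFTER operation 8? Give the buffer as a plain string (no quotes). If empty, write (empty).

After op 1 (home): buf='LQRK' cursor=0
After op 2 (left): buf='LQRK' cursor=0
After op 3 (end): buf='LQRK' cursor=4
After op 4 (right): buf='LQRK' cursor=4
After op 5 (backspace): buf='LQR' cursor=3
After op 6 (right): buf='LQR' cursor=3
After op 7 (right): buf='LQR' cursor=3
After op 8 (right): buf='LQR' cursor=3

Answer: LQR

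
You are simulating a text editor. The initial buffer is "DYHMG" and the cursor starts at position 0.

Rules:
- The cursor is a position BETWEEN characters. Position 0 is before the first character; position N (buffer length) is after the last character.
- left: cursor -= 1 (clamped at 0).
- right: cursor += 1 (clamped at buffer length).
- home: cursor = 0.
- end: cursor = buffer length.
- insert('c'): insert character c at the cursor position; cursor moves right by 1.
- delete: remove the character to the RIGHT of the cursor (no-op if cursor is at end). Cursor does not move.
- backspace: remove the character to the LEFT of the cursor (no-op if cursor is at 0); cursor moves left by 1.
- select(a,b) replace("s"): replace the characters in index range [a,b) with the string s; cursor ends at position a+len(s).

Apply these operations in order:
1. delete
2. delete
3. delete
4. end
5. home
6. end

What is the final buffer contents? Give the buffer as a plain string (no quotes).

After op 1 (delete): buf='YHMG' cursor=0
After op 2 (delete): buf='HMG' cursor=0
After op 3 (delete): buf='MG' cursor=0
After op 4 (end): buf='MG' cursor=2
After op 5 (home): buf='MG' cursor=0
After op 6 (end): buf='MG' cursor=2

Answer: MG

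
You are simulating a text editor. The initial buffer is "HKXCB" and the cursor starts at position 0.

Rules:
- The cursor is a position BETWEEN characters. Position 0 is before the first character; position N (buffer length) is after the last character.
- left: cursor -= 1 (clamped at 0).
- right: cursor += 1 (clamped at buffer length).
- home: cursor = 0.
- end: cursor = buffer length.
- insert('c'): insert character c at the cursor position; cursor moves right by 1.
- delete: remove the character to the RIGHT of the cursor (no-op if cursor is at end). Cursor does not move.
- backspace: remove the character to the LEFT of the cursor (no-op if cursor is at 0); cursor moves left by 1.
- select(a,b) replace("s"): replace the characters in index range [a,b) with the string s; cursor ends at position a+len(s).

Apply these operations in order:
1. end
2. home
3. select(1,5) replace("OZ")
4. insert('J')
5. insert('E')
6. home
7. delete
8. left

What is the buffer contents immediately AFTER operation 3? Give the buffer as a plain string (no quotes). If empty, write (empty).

Answer: HOZ

Derivation:
After op 1 (end): buf='HKXCB' cursor=5
After op 2 (home): buf='HKXCB' cursor=0
After op 3 (select(1,5) replace("OZ")): buf='HOZ' cursor=3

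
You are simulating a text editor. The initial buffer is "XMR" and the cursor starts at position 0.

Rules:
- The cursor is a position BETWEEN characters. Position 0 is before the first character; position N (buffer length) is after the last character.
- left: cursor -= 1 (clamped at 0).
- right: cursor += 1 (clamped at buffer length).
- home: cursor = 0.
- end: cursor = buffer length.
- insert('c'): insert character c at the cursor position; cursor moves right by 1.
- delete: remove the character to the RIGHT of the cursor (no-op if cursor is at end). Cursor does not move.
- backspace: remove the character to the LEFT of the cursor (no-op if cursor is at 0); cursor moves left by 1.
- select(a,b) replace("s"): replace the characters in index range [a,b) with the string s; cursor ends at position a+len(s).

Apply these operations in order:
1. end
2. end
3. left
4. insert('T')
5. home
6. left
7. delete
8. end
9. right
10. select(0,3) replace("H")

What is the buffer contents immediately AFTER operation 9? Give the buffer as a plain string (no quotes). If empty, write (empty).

After op 1 (end): buf='XMR' cursor=3
After op 2 (end): buf='XMR' cursor=3
After op 3 (left): buf='XMR' cursor=2
After op 4 (insert('T')): buf='XMTR' cursor=3
After op 5 (home): buf='XMTR' cursor=0
After op 6 (left): buf='XMTR' cursor=0
After op 7 (delete): buf='MTR' cursor=0
After op 8 (end): buf='MTR' cursor=3
After op 9 (right): buf='MTR' cursor=3

Answer: MTR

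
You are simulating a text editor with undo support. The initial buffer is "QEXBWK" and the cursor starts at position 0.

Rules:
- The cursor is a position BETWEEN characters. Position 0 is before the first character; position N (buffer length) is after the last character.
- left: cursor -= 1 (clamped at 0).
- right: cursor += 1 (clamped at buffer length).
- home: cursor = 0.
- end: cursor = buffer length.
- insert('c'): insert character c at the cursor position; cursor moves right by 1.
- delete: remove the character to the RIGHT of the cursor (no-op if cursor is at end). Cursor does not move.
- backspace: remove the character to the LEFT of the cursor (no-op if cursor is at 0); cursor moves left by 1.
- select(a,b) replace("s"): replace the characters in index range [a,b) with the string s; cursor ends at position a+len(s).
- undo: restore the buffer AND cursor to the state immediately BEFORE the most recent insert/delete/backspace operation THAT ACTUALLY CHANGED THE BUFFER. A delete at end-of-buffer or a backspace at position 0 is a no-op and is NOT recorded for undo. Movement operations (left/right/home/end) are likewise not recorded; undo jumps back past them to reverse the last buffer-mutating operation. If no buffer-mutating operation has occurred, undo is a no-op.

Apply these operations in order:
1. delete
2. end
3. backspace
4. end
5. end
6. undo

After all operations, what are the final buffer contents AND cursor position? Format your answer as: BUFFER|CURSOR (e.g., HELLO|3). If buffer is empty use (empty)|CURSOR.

After op 1 (delete): buf='EXBWK' cursor=0
After op 2 (end): buf='EXBWK' cursor=5
After op 3 (backspace): buf='EXBW' cursor=4
After op 4 (end): buf='EXBW' cursor=4
After op 5 (end): buf='EXBW' cursor=4
After op 6 (undo): buf='EXBWK' cursor=5

Answer: EXBWK|5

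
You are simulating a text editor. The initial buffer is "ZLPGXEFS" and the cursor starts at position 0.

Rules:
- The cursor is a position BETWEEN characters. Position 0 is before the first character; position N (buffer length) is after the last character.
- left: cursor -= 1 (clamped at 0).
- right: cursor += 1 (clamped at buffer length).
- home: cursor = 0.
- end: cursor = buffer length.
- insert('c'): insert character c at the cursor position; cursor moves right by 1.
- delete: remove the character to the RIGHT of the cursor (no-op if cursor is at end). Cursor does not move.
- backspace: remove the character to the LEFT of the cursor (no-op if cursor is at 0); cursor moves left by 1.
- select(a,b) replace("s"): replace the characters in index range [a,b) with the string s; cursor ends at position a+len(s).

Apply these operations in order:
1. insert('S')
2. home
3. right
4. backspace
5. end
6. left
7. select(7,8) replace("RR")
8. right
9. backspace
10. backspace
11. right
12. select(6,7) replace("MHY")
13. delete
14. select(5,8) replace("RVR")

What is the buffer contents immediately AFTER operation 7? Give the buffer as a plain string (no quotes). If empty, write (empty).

After op 1 (insert('S')): buf='SZLPGXEFS' cursor=1
After op 2 (home): buf='SZLPGXEFS' cursor=0
After op 3 (right): buf='SZLPGXEFS' cursor=1
After op 4 (backspace): buf='ZLPGXEFS' cursor=0
After op 5 (end): buf='ZLPGXEFS' cursor=8
After op 6 (left): buf='ZLPGXEFS' cursor=7
After op 7 (select(7,8) replace("RR")): buf='ZLPGXEFRR' cursor=9

Answer: ZLPGXEFRR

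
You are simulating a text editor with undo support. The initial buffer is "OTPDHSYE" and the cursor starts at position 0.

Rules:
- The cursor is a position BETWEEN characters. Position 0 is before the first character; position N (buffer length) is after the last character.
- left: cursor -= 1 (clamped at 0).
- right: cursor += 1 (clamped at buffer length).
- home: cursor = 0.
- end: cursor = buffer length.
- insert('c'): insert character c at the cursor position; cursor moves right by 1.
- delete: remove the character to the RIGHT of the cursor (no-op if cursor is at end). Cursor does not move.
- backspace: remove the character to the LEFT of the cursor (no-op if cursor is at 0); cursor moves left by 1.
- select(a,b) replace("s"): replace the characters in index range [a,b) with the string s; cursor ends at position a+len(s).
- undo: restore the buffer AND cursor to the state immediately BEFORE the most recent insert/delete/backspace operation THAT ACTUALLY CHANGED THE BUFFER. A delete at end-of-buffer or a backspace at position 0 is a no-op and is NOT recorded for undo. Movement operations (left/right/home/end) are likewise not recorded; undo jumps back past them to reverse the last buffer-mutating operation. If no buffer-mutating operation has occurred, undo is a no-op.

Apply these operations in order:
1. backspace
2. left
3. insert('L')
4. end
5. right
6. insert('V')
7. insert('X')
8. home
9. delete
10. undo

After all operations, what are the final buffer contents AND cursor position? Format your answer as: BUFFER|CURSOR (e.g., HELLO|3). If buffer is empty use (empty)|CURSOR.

Answer: LOTPDHSYEVX|0

Derivation:
After op 1 (backspace): buf='OTPDHSYE' cursor=0
After op 2 (left): buf='OTPDHSYE' cursor=0
After op 3 (insert('L')): buf='LOTPDHSYE' cursor=1
After op 4 (end): buf='LOTPDHSYE' cursor=9
After op 5 (right): buf='LOTPDHSYE' cursor=9
After op 6 (insert('V')): buf='LOTPDHSYEV' cursor=10
After op 7 (insert('X')): buf='LOTPDHSYEVX' cursor=11
After op 8 (home): buf='LOTPDHSYEVX' cursor=0
After op 9 (delete): buf='OTPDHSYEVX' cursor=0
After op 10 (undo): buf='LOTPDHSYEVX' cursor=0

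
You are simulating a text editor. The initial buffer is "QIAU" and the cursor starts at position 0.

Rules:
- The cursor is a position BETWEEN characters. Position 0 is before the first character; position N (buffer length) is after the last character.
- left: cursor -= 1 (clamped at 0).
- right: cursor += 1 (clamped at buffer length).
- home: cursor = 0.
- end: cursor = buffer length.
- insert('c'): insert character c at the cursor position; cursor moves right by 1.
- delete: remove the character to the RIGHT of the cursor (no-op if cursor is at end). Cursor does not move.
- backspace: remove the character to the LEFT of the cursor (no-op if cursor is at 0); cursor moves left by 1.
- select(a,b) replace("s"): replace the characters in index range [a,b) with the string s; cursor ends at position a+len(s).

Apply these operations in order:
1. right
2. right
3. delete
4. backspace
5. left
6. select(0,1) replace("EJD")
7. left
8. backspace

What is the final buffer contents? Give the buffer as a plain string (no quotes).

After op 1 (right): buf='QIAU' cursor=1
After op 2 (right): buf='QIAU' cursor=2
After op 3 (delete): buf='QIU' cursor=2
After op 4 (backspace): buf='QU' cursor=1
After op 5 (left): buf='QU' cursor=0
After op 6 (select(0,1) replace("EJD")): buf='EJDU' cursor=3
After op 7 (left): buf='EJDU' cursor=2
After op 8 (backspace): buf='EDU' cursor=1

Answer: EDU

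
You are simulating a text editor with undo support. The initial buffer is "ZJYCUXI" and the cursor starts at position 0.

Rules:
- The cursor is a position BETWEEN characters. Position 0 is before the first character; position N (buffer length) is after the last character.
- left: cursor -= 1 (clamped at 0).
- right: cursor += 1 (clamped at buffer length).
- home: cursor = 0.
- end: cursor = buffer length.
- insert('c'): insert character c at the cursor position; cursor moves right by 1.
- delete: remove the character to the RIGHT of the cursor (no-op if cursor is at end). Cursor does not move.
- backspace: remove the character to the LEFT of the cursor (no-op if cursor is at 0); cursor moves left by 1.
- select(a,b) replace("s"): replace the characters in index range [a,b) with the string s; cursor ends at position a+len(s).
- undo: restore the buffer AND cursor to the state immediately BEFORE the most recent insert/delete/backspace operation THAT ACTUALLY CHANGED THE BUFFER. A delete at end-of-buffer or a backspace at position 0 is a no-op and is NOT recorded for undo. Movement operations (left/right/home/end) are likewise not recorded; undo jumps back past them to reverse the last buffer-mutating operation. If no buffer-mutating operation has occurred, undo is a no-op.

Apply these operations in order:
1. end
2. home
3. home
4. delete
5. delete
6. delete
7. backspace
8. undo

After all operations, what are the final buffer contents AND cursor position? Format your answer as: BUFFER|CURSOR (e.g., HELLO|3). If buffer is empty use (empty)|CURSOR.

Answer: YCUXI|0

Derivation:
After op 1 (end): buf='ZJYCUXI' cursor=7
After op 2 (home): buf='ZJYCUXI' cursor=0
After op 3 (home): buf='ZJYCUXI' cursor=0
After op 4 (delete): buf='JYCUXI' cursor=0
After op 5 (delete): buf='YCUXI' cursor=0
After op 6 (delete): buf='CUXI' cursor=0
After op 7 (backspace): buf='CUXI' cursor=0
After op 8 (undo): buf='YCUXI' cursor=0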